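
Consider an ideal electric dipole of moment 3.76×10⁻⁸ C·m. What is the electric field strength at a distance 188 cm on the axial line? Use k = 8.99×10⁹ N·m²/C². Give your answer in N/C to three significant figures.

E ≈ 102 N/C

On the dipole axis E = 2kp/r³.
E = 2·(8.99×10⁹)(3.76×10⁻⁸) / (1.88)³ = 101.7 N/C.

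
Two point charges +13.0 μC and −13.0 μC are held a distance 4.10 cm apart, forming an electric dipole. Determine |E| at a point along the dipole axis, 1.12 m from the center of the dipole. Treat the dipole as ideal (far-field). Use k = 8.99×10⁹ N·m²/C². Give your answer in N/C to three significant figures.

Dipole moment p = qd = (1.30×10⁻⁵ C)(0.0410 m) = 5.33×10⁻⁷ C·m.
On the dipole axis E = 2kp/r³.
E = 2·(8.99×10⁹)(5.33×10⁻⁷) / (1.12)³ = 6821 N/C.

E ≈ 6820 N/C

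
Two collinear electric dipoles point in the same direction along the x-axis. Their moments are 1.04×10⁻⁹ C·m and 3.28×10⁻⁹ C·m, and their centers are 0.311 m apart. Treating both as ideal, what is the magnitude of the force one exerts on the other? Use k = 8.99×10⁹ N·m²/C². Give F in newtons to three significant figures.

F ≈ 1.97×10⁻⁵ N

On-axis field of dipole 1 at distance r: E = 2kp₁/r³. Force on dipole 2 is F = p₂·dE/dr (gradient along axis).
dE/dr = −6kp₁/r⁴, so |F| = 6kp₁p₂/r⁴ (attractive for aligned moments).
F = 6(8.99×10⁹)(1.04×10⁻⁹)(3.28×10⁻⁹)/(0.311)⁴ = 1.967×10⁻⁵ N.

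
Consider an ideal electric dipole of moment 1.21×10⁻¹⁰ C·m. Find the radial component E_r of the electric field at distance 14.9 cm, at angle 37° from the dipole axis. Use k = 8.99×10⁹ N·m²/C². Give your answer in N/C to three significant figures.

E_r ≈ 525 N/C

For a dipole, E_r = (2kp cosθ)/r³.
kp/r³ = (8.99×10⁹)(1.21×10⁻¹⁰)/(0.149)³ = 328.8 N/C.
E_r = 2·328.8·cos37° = 525.2 N/C.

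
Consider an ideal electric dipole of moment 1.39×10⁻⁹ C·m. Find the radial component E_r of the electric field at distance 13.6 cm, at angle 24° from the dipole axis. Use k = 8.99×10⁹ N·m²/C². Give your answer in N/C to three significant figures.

For a dipole, E_r = (2kp cosθ)/r³.
kp/r³ = (8.99×10⁹)(1.39×10⁻⁹)/(0.136)³ = 4968 N/C.
E_r = 2·4968·cos24° = 9076 N/C.

E_r ≈ 9080 N/C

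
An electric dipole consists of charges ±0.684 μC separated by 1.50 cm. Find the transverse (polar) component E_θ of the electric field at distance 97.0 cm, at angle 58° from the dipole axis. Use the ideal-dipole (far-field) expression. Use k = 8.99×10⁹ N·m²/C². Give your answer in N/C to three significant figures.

E_θ ≈ 85.7 N/C

Dipole moment p = qd = (6.84×10⁻⁷ C)(0.0150 m) = 1.026×10⁻⁸ C·m.
For a dipole, E_θ = (kp sinθ)/r³.
kp/r³ = (8.99×10⁹)(1.026×10⁻⁸)/(0.970)³ = 101.1 N/C.
E_θ = 101.1·sin58° = 85.71 N/C.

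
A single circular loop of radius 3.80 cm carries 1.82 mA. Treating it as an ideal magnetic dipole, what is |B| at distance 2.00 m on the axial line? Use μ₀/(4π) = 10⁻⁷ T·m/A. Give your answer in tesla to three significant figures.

Magnetic moment m = IA = Iπa² = (0.00182)·π·(0.0380)² = 8.256×10⁻⁶ A·m².
On axis B = (μ₀/4π)·2m/r³.
B = 2·(10⁻⁷)·(8.256×10⁻⁶) / (2.00)³ = 2.064×10⁻¹³ T.

B ≈ 2.06×10⁻¹³ T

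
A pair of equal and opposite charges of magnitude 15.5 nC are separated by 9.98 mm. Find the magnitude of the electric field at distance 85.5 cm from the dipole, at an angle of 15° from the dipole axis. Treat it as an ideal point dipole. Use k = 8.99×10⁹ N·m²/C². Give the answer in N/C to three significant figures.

Dipole moment p = qd = (1.55×10⁻⁸ C)(0.00998 m) = 1.547×10⁻¹⁰ C·m.
At angle θ the dipole field magnitude is E = (kp/r³)·√(1 + 3cos²θ).
kp/r³ = (8.99×10⁹)(1.547×10⁻¹⁰) / (0.855)³ = 2.225 N/C.
√(1 + 3cos²15°) = √(1 + 3·0.9330) = √3.7990 ≈ 1.9491.
E ≈ 2.225 × 1.949 = 4.337 N/C.

E ≈ 4.34 N/C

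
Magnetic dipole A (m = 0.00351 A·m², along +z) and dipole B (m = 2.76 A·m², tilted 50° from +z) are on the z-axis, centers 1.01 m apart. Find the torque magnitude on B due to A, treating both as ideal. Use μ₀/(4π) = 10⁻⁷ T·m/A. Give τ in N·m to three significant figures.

Dipole B is on the axis of dipole A, so B₁ there is axial: B₁ = (μ₀/4π)·2m₁/r³ along +z.
B₁ = 2(10⁻⁷)(0.00351)/(1.01)³ = 6.814×10⁻¹⁰ T.
τ = m₂ B₁ sinθ.
τ = (2.76)(6.814×10⁻¹⁰)·sin50° = 1.441×10⁻⁹ N·m.

τ ≈ 1.44×10⁻⁹ N·m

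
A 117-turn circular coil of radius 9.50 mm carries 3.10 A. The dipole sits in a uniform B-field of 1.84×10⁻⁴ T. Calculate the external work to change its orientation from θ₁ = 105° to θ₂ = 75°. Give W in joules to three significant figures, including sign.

W ≈ -9.79×10⁻⁶ J

m = NIA = NIπa² = 117·(3.10)·π·(0.00950)² = 0.1028 A·m².
W_ext = ΔU = −mB cosθ₂ + mB cosθ₁ = mB(cosθ₁ − cosθ₂).
W = (0.1028)(1.84×10⁻⁴)·(cos105° − cos75°) = (1.892×10⁻⁵)·(-0.5176) = -9.791×10⁻⁶ J.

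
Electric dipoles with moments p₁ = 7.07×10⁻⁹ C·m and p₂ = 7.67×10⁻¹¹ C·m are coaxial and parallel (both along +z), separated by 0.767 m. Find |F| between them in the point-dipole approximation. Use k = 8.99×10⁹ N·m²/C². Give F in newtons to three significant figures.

On-axis field of dipole 1 at distance r: E = 2kp₁/r³. Force on dipole 2 is F = p₂·dE/dr (gradient along axis).
dE/dr = −6kp₁/r⁴, so |F| = 6kp₁p₂/r⁴ (attractive for aligned moments).
F = 6(8.99×10⁹)(7.07×10⁻⁹)(7.67×10⁻¹¹)/(0.767)⁴ = 8.452×10⁻⁸ N.

F ≈ 8.45×10⁻⁸ N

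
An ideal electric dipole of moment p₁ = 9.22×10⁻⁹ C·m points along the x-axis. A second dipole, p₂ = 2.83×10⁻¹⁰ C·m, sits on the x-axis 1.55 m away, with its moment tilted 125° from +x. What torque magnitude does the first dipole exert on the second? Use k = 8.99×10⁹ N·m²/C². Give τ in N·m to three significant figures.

τ ≈ 1.03×10⁻⁸ N·m

The second dipole sits on the axis of the first, so the field there is axial: E₁ = 2kp₁/r³ along +x.
E₁ = 2(8.99×10⁹)(9.22×10⁻⁹)/(1.55)³ = 44.52 N/C.
Torque on the second dipole: τ = p₂ E₁ sinθ.
τ = (2.83×10⁻¹⁰)(44.52)·sin125° = 1.032×10⁻⁸ N·m.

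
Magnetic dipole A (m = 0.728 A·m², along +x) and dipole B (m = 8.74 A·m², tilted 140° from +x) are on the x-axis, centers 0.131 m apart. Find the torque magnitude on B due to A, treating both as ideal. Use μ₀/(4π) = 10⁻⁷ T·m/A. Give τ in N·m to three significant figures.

Dipole B is on the axis of dipole A, so B₁ there is axial: B₁ = (μ₀/4π)·2m₁/r³ along +x.
B₁ = 2(10⁻⁷)(0.728)/(0.131)³ = 6.477×10⁻⁵ T.
τ = m₂ B₁ sinθ.
τ = (8.74)(6.477×10⁻⁵)·sin140° = 3.639×10⁻⁴ N·m.

τ ≈ 3.64×10⁻⁴ N·m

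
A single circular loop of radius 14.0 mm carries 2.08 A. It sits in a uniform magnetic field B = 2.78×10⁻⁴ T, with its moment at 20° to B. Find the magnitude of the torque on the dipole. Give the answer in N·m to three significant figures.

τ ≈ 1.22×10⁻⁷ N·m

Magnetic moment m = IA = Iπa² = (2.08)·π·(0.0140)² = 0.001281 A·m².
Torque on a magnetic dipole: τ = mB sinθ.
τ = (0.001281)(2.78×10⁻⁴)·sin20° = 1.218×10⁻⁷ N·m.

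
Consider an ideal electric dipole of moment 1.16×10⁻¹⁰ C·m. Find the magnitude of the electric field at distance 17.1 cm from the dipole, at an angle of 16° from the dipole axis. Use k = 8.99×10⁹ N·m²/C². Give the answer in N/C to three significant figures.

At angle θ the dipole field magnitude is E = (kp/r³)·√(1 + 3cos²θ).
kp/r³ = (8.99×10⁹)(1.16×10⁻¹⁰) / (0.171)³ = 208.6 N/C.
√(1 + 3cos²16°) = √(1 + 3·0.9240) = √3.7721 ≈ 1.9422.
E ≈ 208.6 × 1.942 = 405.1 N/C.

E ≈ 405 N/C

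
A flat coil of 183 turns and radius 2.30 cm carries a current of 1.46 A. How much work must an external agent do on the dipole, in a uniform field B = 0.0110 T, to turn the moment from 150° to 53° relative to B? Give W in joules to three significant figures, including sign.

W ≈ -0.00717 J

m = NIA = NIπa² = 183·(1.46)·π·(0.0230)² = 0.444 A·m².
W_ext = ΔU = −mB cosθ₂ + mB cosθ₁ = mB(cosθ₁ − cosθ₂).
W = (0.444)(0.0110)·(cos150° − cos53°) = (0.004884)·(-1.4678) = -0.007169 J.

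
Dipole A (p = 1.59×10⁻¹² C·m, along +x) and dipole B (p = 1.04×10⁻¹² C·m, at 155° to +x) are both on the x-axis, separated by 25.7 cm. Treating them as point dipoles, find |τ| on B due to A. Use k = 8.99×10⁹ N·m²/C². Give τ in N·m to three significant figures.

The second dipole sits on the axis of the first, so the field there is axial: E₁ = 2kp₁/r³ along +x.
E₁ = 2(8.99×10⁹)(1.59×10⁻¹²)/(0.257)³ = 1.684 N/C.
Torque on the second dipole: τ = p₂ E₁ sinθ.
τ = (1.04×10⁻¹²)(1.684)·sin155° = 7.402×10⁻¹³ N·m.

τ ≈ 7.40×10⁻¹³ N·m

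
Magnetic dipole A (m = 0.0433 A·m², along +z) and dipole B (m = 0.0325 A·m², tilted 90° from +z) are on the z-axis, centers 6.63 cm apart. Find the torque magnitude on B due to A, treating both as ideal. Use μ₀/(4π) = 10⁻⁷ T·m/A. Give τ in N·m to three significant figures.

τ ≈ 9.66×10⁻⁷ N·m

Dipole B is on the axis of dipole A, so B₁ there is axial: B₁ = (μ₀/4π)·2m₁/r³ along +z.
B₁ = 2(10⁻⁷)(0.0433)/(0.0663)³ = 2.972×10⁻⁵ T.
τ = m₂ B₁ sinθ.
τ = (0.0325)(2.972×10⁻⁵)·sin90° = 9.657×10⁻⁷ N·m.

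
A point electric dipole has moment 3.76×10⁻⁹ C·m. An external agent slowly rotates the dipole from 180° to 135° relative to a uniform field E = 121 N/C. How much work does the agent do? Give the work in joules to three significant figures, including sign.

W ≈ -1.33×10⁻⁷ J

W_ext = ΔU = U(θ₂) − U(θ₁) = −pE cosθ₂ − (−pE cosθ₁) = pE(cosθ₁ − cosθ₂).
W = (3.76×10⁻⁹)(121)·(cos180° − cos135°) = (4.550×10⁻⁷)·(-0.2929) = -1.333×10⁻⁷ J.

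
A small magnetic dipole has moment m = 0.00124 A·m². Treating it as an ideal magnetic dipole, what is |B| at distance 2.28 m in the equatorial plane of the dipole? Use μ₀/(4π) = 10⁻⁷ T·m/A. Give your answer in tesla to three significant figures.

B ≈ 1.05×10⁻¹¹ T

In the equatorial plane B = (μ₀/4π)·m/r³ (half the axial value).
B = (10⁻⁷)·(0.00124) / (2.28)³ = 1.046×10⁻¹¹ T.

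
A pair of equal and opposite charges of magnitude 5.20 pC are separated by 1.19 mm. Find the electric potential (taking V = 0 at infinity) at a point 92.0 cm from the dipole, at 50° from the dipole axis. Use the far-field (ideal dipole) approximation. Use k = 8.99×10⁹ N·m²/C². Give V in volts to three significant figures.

V ≈ 4.22×10⁻⁵ V

Dipole moment p = qd = (5.20×10⁻¹² C)(0.00119 m) = 6.188×10⁻¹⁵ C·m.
The dipole potential is V = kp cosθ / r².
V = (8.99×10⁹)(6.188×10⁻¹⁵)·cos50° / (0.920)² = 4.225×10⁻⁵ V.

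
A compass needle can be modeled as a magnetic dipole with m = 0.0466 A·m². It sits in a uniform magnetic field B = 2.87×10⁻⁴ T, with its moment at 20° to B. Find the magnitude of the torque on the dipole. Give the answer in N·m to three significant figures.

τ ≈ 4.57×10⁻⁶ N·m

Torque on a magnetic dipole: τ = mB sinθ.
τ = (0.0466)(2.87×10⁻⁴)·sin20° = 4.574×10⁻⁶ N·m.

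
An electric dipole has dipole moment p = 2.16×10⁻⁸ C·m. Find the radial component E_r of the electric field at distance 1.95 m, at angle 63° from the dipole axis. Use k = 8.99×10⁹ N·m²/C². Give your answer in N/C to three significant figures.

For a dipole, E_r = (2kp cosθ)/r³.
kp/r³ = (8.99×10⁹)(2.16×10⁻⁸)/(1.95)³ = 26.19 N/C.
E_r = 2·26.19·cos63° = 23.78 N/C.

E_r ≈ 23.8 N/C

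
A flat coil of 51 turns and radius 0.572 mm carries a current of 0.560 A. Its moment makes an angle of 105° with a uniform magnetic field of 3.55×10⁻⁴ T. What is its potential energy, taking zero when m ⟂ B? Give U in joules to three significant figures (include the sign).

U ≈ 2.70×10⁻⁹ J

m = NIA = NIπa² = 51·(0.560)·π·(5.72×10⁻⁴)² = 2.936×10⁻⁵ A·m².
U = −m·B = −mB cosθ.
U = −(2.936×10⁻⁵)(3.55×10⁻⁴)·cos105° = 2.698×10⁻⁹ J.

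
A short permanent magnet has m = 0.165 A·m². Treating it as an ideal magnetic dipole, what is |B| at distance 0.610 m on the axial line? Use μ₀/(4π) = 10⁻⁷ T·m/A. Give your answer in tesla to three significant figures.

B ≈ 1.45×10⁻⁷ T

On axis B = (μ₀/4π)·2m/r³.
B = 2·(10⁻⁷)·(0.165) / (0.610)³ = 1.454×10⁻⁷ T.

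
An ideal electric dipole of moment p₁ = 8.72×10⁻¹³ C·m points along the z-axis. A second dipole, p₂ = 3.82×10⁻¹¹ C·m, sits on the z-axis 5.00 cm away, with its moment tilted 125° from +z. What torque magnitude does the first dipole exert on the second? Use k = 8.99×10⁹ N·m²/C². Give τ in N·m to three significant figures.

τ ≈ 3.92×10⁻⁹ N·m

The second dipole sits on the axis of the first, so the field there is axial: E₁ = 2kp₁/r³ along +z.
E₁ = 2(8.99×10⁹)(8.72×10⁻¹³)/(0.0500)³ = 125.4 N/C.
Torque on the second dipole: τ = p₂ E₁ sinθ.
τ = (3.82×10⁻¹¹)(125.4)·sin125° = 3.925×10⁻⁹ N·m.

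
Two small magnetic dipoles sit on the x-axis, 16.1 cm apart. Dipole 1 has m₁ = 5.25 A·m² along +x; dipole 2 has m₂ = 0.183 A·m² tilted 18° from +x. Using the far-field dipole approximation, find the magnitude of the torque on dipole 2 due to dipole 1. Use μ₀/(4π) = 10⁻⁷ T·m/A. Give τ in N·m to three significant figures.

τ ≈ 1.42×10⁻⁵ N·m

Dipole B is on the axis of dipole A, so B₁ there is axial: B₁ = (μ₀/4π)·2m₁/r³ along +x.
B₁ = 2(10⁻⁷)(5.25)/(0.161)³ = 2.516×10⁻⁴ T.
τ = m₂ B₁ sinθ.
τ = (0.183)(2.516×10⁻⁴)·sin18° = 1.423×10⁻⁵ N·m.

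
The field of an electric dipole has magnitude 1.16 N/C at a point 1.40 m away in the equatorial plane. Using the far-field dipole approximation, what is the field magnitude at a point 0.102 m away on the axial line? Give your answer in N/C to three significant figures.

Dipole fields scale as 1/r³ in the far field.
The axial field is twice the equatorial field at the same r, so the geometry factor is 2/1.
E₂ = E₁ · (2/1) · (r₁/r₂)³ = 1.16 · 2 · (1.40/0.102)³.
(r₁/r₂)³ = (13.73)³ = 2586.
E₂ ≈ 5999 N/C.

E ≈ 6000 N/C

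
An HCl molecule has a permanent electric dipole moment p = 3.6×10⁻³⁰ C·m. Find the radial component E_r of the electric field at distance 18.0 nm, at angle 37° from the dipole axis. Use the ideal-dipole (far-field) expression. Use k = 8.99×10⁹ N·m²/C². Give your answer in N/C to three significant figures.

For a dipole, E_r = (2kp cosθ)/r³.
kp/r³ = (8.99×10⁹)(3.60×10⁻³⁰)/(1.80×10⁻⁸)³ = 5549 N/C.
E_r = 2·5549·cos37° = 8864 N/C.

E_r ≈ 8860 N/C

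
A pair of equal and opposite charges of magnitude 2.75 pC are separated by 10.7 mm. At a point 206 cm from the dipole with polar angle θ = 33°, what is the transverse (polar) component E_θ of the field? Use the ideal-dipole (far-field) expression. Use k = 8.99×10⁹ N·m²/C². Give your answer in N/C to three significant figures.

Dipole moment p = qd = (2.75×10⁻¹² C)(0.0107 m) = 2.943×10⁻¹⁴ C·m.
For a dipole, E_θ = (kp sinθ)/r³.
kp/r³ = (8.99×10⁹)(2.943×10⁻¹⁴)/(2.06)³ = 3.027×10⁻⁵ N/C.
E_θ = 3.027×10⁻⁵·sin33° = 1.648×10⁻⁵ N/C.

E_θ ≈ 1.65×10⁻⁵ N/C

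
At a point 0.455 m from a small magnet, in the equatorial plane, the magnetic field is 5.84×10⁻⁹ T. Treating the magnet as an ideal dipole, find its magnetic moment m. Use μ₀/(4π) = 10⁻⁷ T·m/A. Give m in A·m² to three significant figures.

m ≈ 0.00550 A·m²

In the equatorial plane B = (μ₀/4π)·m/r³, so m = Br³·4π/(μ₀).
m = (5.84×10⁻⁹)·(0.455)³ / (10⁻⁷) = 0.005501 A·m².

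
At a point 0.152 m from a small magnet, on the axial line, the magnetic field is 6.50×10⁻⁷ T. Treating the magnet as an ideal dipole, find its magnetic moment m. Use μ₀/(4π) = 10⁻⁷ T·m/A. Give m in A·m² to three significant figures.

On axis B = (μ₀/4π)·2m/r³, so m = Br³·4π/(μ₀·2).
m = (6.50×10⁻⁷)·(0.152)³ / (2·10⁻⁷) = 0.01141 A·m².

m ≈ 0.0114 A·m²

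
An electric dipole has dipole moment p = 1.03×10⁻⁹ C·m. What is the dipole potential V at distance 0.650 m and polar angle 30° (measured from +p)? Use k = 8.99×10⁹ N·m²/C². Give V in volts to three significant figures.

V ≈ 19.0 V

The dipole potential is V = kp cosθ / r².
V = (8.99×10⁹)(1.03×10⁻⁹)·cos30° / (0.650)² = 18.98 V.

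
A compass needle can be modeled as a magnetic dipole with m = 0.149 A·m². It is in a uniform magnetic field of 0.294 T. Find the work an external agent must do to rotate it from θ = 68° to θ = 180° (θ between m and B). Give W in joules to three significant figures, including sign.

W_ext = ΔU = −mB cosθ₂ + mB cosθ₁ = mB(cosθ₁ − cosθ₂).
W = (0.149)(0.294)·(cos68° − cos180°) = (0.04381)·(+1.3746) = 0.06022 J.

W ≈ 0.0602 J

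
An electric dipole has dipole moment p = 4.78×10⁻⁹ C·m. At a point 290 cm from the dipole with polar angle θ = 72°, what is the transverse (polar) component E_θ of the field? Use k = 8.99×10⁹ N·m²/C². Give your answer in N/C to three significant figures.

E_θ ≈ 1.68 N/C

For a dipole, E_θ = (kp sinθ)/r³.
kp/r³ = (8.99×10⁹)(4.78×10⁻⁹)/(2.90)³ = 1.762 N/C.
E_θ = 1.762·sin72° = 1.676 N/C.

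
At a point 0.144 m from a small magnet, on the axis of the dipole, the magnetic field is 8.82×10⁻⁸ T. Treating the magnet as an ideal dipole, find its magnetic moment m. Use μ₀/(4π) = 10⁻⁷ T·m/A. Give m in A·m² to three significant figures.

On axis B = (μ₀/4π)·2m/r³, so m = Br³·4π/(μ₀·2).
m = (8.82×10⁻⁸)·(0.144)³ / (2·10⁻⁷) = 0.001317 A·m².

m ≈ 0.00132 A·m²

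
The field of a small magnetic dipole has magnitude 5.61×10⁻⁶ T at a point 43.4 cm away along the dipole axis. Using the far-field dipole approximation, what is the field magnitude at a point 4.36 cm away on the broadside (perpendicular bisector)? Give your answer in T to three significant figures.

B ≈ 0.00277 T

Dipole fields scale as 1/r³ in the far field.
The axial field is twice the equatorial field at the same r, so the geometry factor is 1/2.
B₂ = B₁ · (1/2) · (r₁/r₂)³ = 5.61×10⁻⁶ · 0.5 · (43.4/4.36)³.
(r₁/r₂)³ = (9.954)³ = 986.3.
B₂ ≈ 0.002767 T.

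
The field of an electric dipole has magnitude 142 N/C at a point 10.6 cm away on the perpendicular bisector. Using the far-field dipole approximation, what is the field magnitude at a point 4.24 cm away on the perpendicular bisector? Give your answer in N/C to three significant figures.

Dipole fields scale as 1/r³ in the far field; the geometry is the same at both points.
E₂ = E₁ · (r₁/r₂)³ = 142 · (10.6/4.24)³.
(r₁/r₂)³ = (2.5)³ = 15.62.
E₂ ≈ 2219 N/C.

E ≈ 2220 N/C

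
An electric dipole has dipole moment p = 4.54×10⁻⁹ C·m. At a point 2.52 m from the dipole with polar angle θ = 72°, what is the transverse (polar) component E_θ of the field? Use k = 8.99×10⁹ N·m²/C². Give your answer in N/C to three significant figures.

E_θ ≈ 2.43 N/C

For a dipole, E_θ = (kp sinθ)/r³.
kp/r³ = (8.99×10⁹)(4.54×10⁻⁹)/(2.52)³ = 2.550 N/C.
E_θ = 2.550·sin72° = 2.426 N/C.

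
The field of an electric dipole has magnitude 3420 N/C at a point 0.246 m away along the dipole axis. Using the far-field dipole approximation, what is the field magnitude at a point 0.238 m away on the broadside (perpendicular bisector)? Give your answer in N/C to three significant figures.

E ≈ 1890 N/C

Dipole fields scale as 1/r³ in the far field.
The axial field is twice the equatorial field at the same r, so the geometry factor is 1/2.
E₂ = E₁ · (1/2) · (r₁/r₂)³ = 3420 · 0.5 · (0.246/0.238)³.
(r₁/r₂)³ = (1.034)³ = 1.104.
E₂ ≈ 1888 N/C.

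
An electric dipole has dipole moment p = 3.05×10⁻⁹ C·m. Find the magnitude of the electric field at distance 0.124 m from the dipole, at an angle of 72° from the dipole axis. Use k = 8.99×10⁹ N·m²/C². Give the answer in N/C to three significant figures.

At angle θ the dipole field magnitude is E = (kp/r³)·√(1 + 3cos²θ).
kp/r³ = (8.99×10⁹)(3.05×10⁻⁹) / (0.124)³ = 1.438×10⁴ N/C.
√(1 + 3cos²72°) = √(1 + 3·0.0955) = √1.2865 ≈ 1.1342.
E ≈ 1.438×10⁴ × 1.134 = 1.631×10⁴ N/C.

E ≈ 1.63×10⁴ N/C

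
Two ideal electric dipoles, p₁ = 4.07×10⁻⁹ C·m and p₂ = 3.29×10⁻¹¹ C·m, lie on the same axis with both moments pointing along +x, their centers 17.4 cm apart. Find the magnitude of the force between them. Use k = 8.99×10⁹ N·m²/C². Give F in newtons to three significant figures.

F ≈ 7.88×10⁻⁶ N

On-axis field of dipole 1 at distance r: E = 2kp₁/r³. Force on dipole 2 is F = p₂·dE/dr (gradient along axis).
dE/dr = −6kp₁/r⁴, so |F| = 6kp₁p₂/r⁴ (attractive for aligned moments).
F = 6(8.99×10⁹)(4.07×10⁻⁹)(3.29×10⁻¹¹)/(0.174)⁴ = 7.880×10⁻⁶ N.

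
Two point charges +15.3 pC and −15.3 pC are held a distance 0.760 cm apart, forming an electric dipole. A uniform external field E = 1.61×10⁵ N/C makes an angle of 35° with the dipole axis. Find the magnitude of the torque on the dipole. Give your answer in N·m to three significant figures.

Dipole moment p = qd = (1.53×10⁻¹¹ C)(0.00760 m) = 1.163×10⁻¹³ C·m.
Torque on an electric dipole: τ = pE sinθ.
τ = (1.163×10⁻¹³)(1.61×10⁵)·sin35° = 1.074×10⁻⁸ N·m.

τ ≈ 1.07×10⁻⁸ N·m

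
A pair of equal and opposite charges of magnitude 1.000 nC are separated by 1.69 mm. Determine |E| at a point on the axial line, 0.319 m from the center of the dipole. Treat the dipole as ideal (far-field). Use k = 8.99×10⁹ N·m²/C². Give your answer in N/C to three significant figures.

Dipole moment p = qd = (1.00×10⁻⁹ C)(0.00169 m) = 1.69×10⁻¹² C·m.
On the dipole axis E = 2kp/r³.
E = 2·(8.99×10⁹)(1.69×10⁻¹²) / (0.319)³ = 0.9361 N/C.

E ≈ 0.936 N/C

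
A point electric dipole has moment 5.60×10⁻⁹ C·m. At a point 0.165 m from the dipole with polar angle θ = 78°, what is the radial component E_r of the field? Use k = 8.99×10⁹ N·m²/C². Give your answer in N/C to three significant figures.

For a dipole, E_r = (2kp cosθ)/r³.
kp/r³ = (8.99×10⁹)(5.60×10⁻⁹)/(0.165)³ = 1.121×10⁴ N/C.
E_r = 2·1.121×10⁴·cos78° = 4660 N/C.

E_r ≈ 4660 N/C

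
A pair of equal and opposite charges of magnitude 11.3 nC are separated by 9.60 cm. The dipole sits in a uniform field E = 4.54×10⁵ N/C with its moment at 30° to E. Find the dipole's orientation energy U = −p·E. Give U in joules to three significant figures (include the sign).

Dipole moment p = qd = (1.13×10⁻⁸ C)(0.0960 m) = 1.085×10⁻⁹ C·m.
U = −p·E = −pE cosθ.
U = −(1.085×10⁻⁹)(4.54×10⁵)·cos30° = -4.266×10⁻⁴ J.

U ≈ -4.27×10⁻⁴ J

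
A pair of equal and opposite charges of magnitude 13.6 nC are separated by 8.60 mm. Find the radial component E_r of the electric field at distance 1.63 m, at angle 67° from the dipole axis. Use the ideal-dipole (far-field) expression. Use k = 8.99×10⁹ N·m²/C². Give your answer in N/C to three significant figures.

Dipole moment p = qd = (1.36×10⁻⁸ C)(0.00860 m) = 1.17×10⁻¹⁰ C·m.
For a dipole, E_r = (2kp cosθ)/r³.
kp/r³ = (8.99×10⁹)(1.17×10⁻¹⁰)/(1.63)³ = 0.2429 N/C.
E_r = 2·0.2429·cos67° = 0.1898 N/C.

E_r ≈ 0.190 N/C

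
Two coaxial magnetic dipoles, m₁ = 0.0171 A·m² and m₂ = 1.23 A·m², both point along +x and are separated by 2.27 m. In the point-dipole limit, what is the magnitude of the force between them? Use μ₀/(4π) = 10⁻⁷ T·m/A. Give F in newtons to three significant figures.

On-axis B of dipole 1: B = (μ₀/4π)·2m₁/r³. Force on dipole 2: F = m₂·dB/dr.
dB/dr = −(μ₀/4π)·6m₁/r⁴, so |F| = (μ₀/4π)·6m₁m₂/r⁴.
F = 6(10⁻⁷)(0.0171)(1.23)/(2.27)⁴ = 4.753×10⁻¹⁰ N.

F ≈ 4.75×10⁻¹⁰ N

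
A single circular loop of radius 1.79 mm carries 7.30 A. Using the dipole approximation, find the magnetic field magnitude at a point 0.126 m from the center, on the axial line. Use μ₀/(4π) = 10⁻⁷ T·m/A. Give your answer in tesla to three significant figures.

Magnetic moment m = IA = Iπa² = (7.30)·π·(0.00179)² = 7.348×10⁻⁵ A·m².
On axis B = (μ₀/4π)·2m/r³.
B = 2·(10⁻⁷)·(7.348×10⁻⁵) / (0.126)³ = 7.347×10⁻⁹ T.

B ≈ 7.35×10⁻⁹ T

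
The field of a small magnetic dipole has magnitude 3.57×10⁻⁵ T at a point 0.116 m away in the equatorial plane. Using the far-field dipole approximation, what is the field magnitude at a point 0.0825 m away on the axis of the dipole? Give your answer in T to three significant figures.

Dipole fields scale as 1/r³ in the far field.
The axial field is twice the equatorial field at the same r, so the geometry factor is 2/1.
B₂ = B₁ · (2/1) · (r₁/r₂)³ = 3.57×10⁻⁵ · 2 · (0.116/0.0825)³.
(r₁/r₂)³ = (1.406)³ = 2.78.
B₂ ≈ 1.985×10⁻⁴ T.

B ≈ 1.98×10⁻⁴ T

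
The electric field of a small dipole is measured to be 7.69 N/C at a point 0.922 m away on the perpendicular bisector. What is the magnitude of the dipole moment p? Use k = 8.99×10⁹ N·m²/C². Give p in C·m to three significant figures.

p ≈ 6.70×10⁻¹⁰ C·m

In the equatorial plane E = kp/r³, so p = Er³/(k).
p = (7.69)·(0.922)³ / (8.99×10⁹) = 6.704×10⁻¹⁰ C·m.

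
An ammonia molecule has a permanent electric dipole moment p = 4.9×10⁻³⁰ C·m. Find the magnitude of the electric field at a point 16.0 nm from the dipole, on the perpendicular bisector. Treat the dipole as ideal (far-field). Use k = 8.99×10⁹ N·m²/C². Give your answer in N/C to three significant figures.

On the perpendicular bisector E = kp/r³ (half the axial value at the same distance).
E = (8.99×10⁹)(4.90×10⁻³⁰) / (1.60×10⁻⁸)³ = 1.075×10⁴ N/C.

E ≈ 1.08×10⁴ N/C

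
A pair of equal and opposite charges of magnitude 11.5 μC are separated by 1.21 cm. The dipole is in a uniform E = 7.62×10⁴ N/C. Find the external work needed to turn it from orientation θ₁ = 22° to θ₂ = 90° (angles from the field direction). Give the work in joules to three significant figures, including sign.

Dipole moment p = qd = (1.15×10⁻⁵ C)(0.0121 m) = 1.392×10⁻⁷ C·m.
W_ext = ΔU = U(θ₂) − U(θ₁) = −pE cosθ₂ − (−pE cosθ₁) = pE(cosθ₁ − cosθ₂).
W = (1.392×10⁻⁷)(7.62×10⁴)·(cos22° − cos90°) = (0.01061)·(+0.9272) = 0.009835 J.

W ≈ 0.00983 J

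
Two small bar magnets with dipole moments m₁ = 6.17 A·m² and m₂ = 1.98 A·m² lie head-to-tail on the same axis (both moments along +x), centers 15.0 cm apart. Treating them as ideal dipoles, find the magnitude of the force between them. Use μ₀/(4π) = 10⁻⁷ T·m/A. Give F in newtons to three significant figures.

F ≈ 0.0145 N

On-axis B of dipole 1: B = (μ₀/4π)·2m₁/r³. Force on dipole 2: F = m₂·dB/dr.
dB/dr = −(μ₀/4π)·6m₁/r⁴, so |F| = (μ₀/4π)·6m₁m₂/r⁴.
F = 6(10⁻⁷)(6.17)(1.98)/(0.150)⁴ = 0.01448 N.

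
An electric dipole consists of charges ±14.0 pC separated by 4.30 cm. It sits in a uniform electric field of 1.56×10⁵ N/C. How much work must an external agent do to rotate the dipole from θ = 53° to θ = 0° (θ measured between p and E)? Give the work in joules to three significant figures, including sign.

Dipole moment p = qd = (1.40×10⁻¹¹ C)(0.0430 m) = 6.02×10⁻¹³ C·m.
W_ext = ΔU = U(θ₂) − U(θ₁) = −pE cosθ₂ − (−pE cosθ₁) = pE(cosθ₁ − cosθ₂).
W = (6.02×10⁻¹³)(1.56×10⁵)·(cos53° − cos0°) = (9.391×10⁻⁸)·(-0.3982) = -3.739×10⁻⁸ J.

W ≈ -3.74×10⁻⁸ J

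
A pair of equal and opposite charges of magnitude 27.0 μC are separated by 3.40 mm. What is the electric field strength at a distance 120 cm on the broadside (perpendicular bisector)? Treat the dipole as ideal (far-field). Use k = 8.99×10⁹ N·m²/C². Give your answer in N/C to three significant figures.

E ≈ 478 N/C

Dipole moment p = qd = (2.70×10⁻⁵ C)(0.00340 m) = 9.18×10⁻⁸ C·m.
In the equatorial plane E = kp/r³.
E = (8.99×10⁹)(9.18×10⁻⁸) / (1.20)³ = 477.6 N/C.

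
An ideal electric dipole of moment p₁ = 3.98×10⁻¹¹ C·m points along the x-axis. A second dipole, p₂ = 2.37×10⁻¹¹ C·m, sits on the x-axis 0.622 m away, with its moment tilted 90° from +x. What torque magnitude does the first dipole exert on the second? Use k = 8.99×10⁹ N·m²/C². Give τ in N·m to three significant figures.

The second dipole sits on the axis of the first, so the field there is axial: E₁ = 2kp₁/r³ along +x.
E₁ = 2(8.99×10⁹)(3.98×10⁻¹¹)/(0.622)³ = 2.974 N/C.
Torque on the second dipole: τ = p₂ E₁ sinθ.
τ = (2.37×10⁻¹¹)(2.974)·sin90° = 7.048×10⁻¹¹ N·m.

τ ≈ 7.05×10⁻¹¹ N·m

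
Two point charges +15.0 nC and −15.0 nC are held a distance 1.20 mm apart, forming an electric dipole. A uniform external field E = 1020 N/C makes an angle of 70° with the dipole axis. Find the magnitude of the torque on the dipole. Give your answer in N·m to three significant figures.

τ ≈ 1.73×10⁻⁸ N·m

Dipole moment p = qd = (1.50×10⁻⁸ C)(0.00120 m) = 1.80×10⁻¹¹ C·m.
Torque on an electric dipole: τ = pE sinθ.
τ = (1.80×10⁻¹¹)(1020)·sin70° = 1.725×10⁻⁸ N·m.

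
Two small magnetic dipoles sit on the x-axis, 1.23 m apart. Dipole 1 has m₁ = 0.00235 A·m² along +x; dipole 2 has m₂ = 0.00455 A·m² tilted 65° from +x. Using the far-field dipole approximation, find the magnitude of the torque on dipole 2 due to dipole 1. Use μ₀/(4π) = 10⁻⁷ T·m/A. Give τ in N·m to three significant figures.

Dipole B is on the axis of dipole A, so B₁ there is axial: B₁ = (μ₀/4π)·2m₁/r³ along +x.
B₁ = 2(10⁻⁷)(0.00235)/(1.23)³ = 2.526×10⁻¹⁰ T.
τ = m₂ B₁ sinθ.
τ = (0.00455)(2.526×10⁻¹⁰)·sin65° = 1.042×10⁻¹² N·m.

τ ≈ 1.04×10⁻¹² N·m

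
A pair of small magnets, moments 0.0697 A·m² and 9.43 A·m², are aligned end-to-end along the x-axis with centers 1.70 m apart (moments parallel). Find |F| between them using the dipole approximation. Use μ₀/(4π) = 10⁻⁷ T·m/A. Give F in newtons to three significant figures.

F ≈ 4.72×10⁻⁸ N

On-axis B of dipole 1: B = (μ₀/4π)·2m₁/r³. Force on dipole 2: F = m₂·dB/dr.
dB/dr = −(μ₀/4π)·6m₁/r⁴, so |F| = (μ₀/4π)·6m₁m₂/r⁴.
F = 6(10⁻⁷)(0.0697)(9.43)/(1.70)⁴ = 4.722×10⁻⁸ N.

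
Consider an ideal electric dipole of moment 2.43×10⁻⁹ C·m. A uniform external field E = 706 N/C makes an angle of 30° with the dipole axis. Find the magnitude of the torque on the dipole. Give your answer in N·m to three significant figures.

Torque on an electric dipole: τ = pE sinθ.
τ = (2.43×10⁻⁹)(706)·sin30° = 8.578×10⁻⁷ N·m.

τ ≈ 8.58×10⁻⁷ N·m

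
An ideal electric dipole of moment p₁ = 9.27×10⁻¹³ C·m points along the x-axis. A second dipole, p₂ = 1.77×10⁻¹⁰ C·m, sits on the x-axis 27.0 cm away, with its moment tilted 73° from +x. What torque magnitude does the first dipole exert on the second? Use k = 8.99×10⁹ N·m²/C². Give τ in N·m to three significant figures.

The second dipole sits on the axis of the first, so the field there is axial: E₁ = 2kp₁/r³ along +x.
E₁ = 2(8.99×10⁹)(9.27×10⁻¹³)/(0.270)³ = 0.8468 N/C.
Torque on the second dipole: τ = p₂ E₁ sinθ.
τ = (1.77×10⁻¹⁰)(0.8468)·sin73° = 1.433×10⁻¹⁰ N·m.

τ ≈ 1.43×10⁻¹⁰ N·m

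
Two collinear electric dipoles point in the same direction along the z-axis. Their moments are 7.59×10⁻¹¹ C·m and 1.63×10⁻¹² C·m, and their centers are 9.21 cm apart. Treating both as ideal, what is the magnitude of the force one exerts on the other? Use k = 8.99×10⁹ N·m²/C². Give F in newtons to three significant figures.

On-axis field of dipole 1 at distance r: E = 2kp₁/r³. Force on dipole 2 is F = p₂·dE/dr (gradient along axis).
dE/dr = −6kp₁/r⁴, so |F| = 6kp₁p₂/r⁴ (attractive for aligned moments).
F = 6(8.99×10⁹)(7.59×10⁻¹¹)(1.63×10⁻¹²)/(0.0921)⁴ = 9.275×10⁻⁸ N.

F ≈ 9.27×10⁻⁸ N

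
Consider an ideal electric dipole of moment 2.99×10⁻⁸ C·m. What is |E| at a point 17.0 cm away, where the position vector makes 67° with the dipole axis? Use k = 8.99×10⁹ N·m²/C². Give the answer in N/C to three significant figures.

E ≈ 6.61×10⁴ N/C

At angle θ the dipole field magnitude is E = (kp/r³)·√(1 + 3cos²θ).
kp/r³ = (8.99×10⁹)(2.99×10⁻⁸) / (0.170)³ = 5.471×10⁴ N/C.
√(1 + 3cos²67°) = √(1 + 3·0.1527) = √1.4580 ≈ 1.2075.
E ≈ 5.471×10⁴ × 1.207 = 6.606×10⁴ N/C.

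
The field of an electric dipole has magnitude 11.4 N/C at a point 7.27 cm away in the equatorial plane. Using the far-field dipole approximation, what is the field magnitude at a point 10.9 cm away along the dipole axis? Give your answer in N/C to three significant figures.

Dipole fields scale as 1/r³ in the far field.
The axial field is twice the equatorial field at the same r, so the geometry factor is 2/1.
E₂ = E₁ · (2/1) · (r₁/r₂)³ = 11.4 · 2 · (7.27/10.9)³.
(r₁/r₂)³ = (0.667)³ = 0.2967.
E₂ ≈ 6.765 N/C.

E ≈ 6.76 N/C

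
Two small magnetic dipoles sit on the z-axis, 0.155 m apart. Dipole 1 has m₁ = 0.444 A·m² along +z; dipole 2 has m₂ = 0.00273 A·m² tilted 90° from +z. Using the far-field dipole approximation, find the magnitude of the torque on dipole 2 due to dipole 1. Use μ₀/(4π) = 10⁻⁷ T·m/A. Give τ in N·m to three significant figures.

Dipole B is on the axis of dipole A, so B₁ there is axial: B₁ = (μ₀/4π)·2m₁/r³ along +z.
B₁ = 2(10⁻⁷)(0.444)/(0.155)³ = 2.385×10⁻⁵ T.
τ = m₂ B₁ sinθ.
τ = (0.00273)(2.385×10⁻⁵)·sin90° = 6.510×10⁻⁸ N·m.

τ ≈ 6.51×10⁻⁸ N·m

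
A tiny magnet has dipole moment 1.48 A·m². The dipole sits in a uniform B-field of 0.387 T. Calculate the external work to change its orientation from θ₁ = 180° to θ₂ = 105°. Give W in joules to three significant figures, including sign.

W_ext = ΔU = −mB cosθ₂ + mB cosθ₁ = mB(cosθ₁ − cosθ₂).
W = (1.48)(0.387)·(cos180° − cos105°) = (0.5728)·(-0.7412) = -0.4245 J.

W ≈ -0.425 J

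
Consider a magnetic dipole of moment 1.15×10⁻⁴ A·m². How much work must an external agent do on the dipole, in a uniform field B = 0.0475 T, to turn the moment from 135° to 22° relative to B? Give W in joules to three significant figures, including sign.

W_ext = ΔU = −mB cosθ₂ + mB cosθ₁ = mB(cosθ₁ − cosθ₂).
W = (1.15×10⁻⁴)(0.0475)·(cos135° − cos22°) = (5.463×10⁻⁶)·(-1.6343) = -8.927×10⁻⁶ J.

W ≈ -8.93×10⁻⁶ J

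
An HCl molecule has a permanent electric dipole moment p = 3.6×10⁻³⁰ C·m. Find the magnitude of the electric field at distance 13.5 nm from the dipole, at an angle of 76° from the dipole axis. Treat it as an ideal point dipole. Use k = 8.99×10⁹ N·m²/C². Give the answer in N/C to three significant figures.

At angle θ the dipole field magnitude is E = (kp/r³)·√(1 + 3cos²θ).
kp/r³ = (8.99×10⁹)(3.60×10⁻³⁰) / (1.35×10⁻⁸)³ = 1.315×10⁴ N/C.
√(1 + 3cos²76°) = √(1 + 3·0.0585) = √1.1756 ≈ 1.0842.
E ≈ 1.315×10⁴ × 1.084 = 1.426×10⁴ N/C.

E ≈ 1.43×10⁴ N/C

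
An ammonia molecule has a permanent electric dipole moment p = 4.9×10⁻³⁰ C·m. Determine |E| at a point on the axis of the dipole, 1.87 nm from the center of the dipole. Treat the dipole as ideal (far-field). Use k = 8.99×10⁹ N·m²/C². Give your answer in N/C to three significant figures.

E ≈ 1.35×10⁷ N/C

On the dipole axis E = 2kp/r³.
E = 2·(8.99×10⁹)(4.90×10⁻³⁰) / (1.87×10⁻⁹)³ = 1.347×10⁷ N/C.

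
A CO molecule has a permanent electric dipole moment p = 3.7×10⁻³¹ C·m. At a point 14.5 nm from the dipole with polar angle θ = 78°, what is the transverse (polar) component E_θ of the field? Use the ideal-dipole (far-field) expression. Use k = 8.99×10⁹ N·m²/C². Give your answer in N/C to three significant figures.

For a dipole, E_θ = (kp sinθ)/r³.
kp/r³ = (8.99×10⁹)(3.70×10⁻³¹)/(1.45×10⁻⁸)³ = 1091 N/C.
E_θ = 1091·sin78° = 1067 N/C.

E_θ ≈ 1070 N/C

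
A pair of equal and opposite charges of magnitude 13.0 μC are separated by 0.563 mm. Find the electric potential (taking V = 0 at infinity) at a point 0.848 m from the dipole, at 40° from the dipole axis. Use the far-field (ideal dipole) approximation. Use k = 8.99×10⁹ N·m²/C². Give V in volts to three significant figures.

Dipole moment p = qd = (1.30×10⁻⁵ C)(5.63×10⁻⁴ m) = 7.319×10⁻⁹ C·m.
The dipole potential is V = kp cosθ / r².
V = (8.99×10⁹)(7.319×10⁻⁹)·cos40° / (0.848)² = 70.09 V.

V ≈ 70.1 V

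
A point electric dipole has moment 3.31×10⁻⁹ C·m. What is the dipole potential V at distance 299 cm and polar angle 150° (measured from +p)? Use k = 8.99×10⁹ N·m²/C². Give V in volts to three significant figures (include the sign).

V ≈ -2.88 V

The dipole potential is V = kp cosθ / r².
V = (8.99×10⁹)(3.31×10⁻⁹)·cos150° / (2.99)² = -2.883 V.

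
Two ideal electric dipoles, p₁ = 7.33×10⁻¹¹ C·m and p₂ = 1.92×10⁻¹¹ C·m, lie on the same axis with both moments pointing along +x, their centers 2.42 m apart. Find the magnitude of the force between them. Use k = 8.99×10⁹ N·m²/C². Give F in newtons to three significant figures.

F ≈ 2.21×10⁻¹² N

On-axis field of dipole 1 at distance r: E = 2kp₁/r³. Force on dipole 2 is F = p₂·dE/dr (gradient along axis).
dE/dr = −6kp₁/r⁴, so |F| = 6kp₁p₂/r⁴ (attractive for aligned moments).
F = 6(8.99×10⁹)(7.33×10⁻¹¹)(1.92×10⁻¹¹)/(2.42)⁴ = 2.213×10⁻¹² N.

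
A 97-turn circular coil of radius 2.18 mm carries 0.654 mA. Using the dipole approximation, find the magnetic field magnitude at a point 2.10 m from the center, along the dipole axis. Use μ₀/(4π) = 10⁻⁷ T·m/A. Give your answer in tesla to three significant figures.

B ≈ 2.05×10⁻¹⁴ T

m = NIA = NIπa² = 97·(6.54×10⁻⁴)·π·(0.00218)² = 9.471×10⁻⁷ A·m².
On axis B = (μ₀/4π)·2m/r³.
B = 2·(10⁻⁷)·(9.471×10⁻⁷) / (2.10)³ = 2.045×10⁻¹⁴ T.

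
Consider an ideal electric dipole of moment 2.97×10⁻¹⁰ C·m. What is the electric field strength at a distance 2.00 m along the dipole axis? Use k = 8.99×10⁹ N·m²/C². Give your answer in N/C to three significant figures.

On the dipole axis E = 2kp/r³.
E = 2·(8.99×10⁹)(2.97×10⁻¹⁰) / (2.00)³ = 0.6675 N/C.

E ≈ 0.668 N/C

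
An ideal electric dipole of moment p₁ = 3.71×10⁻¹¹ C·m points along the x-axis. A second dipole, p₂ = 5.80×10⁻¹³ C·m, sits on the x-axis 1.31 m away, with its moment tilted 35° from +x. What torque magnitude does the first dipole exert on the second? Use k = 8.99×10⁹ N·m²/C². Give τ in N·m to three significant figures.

The second dipole sits on the axis of the first, so the field there is axial: E₁ = 2kp₁/r³ along +x.
E₁ = 2(8.99×10⁹)(3.71×10⁻¹¹)/(1.31)³ = 0.2967 N/C.
Torque on the second dipole: τ = p₂ E₁ sinθ.
τ = (5.80×10⁻¹³)(0.2967)·sin35° = 9.871×10⁻¹⁴ N·m.

τ ≈ 9.87×10⁻¹⁴ N·m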